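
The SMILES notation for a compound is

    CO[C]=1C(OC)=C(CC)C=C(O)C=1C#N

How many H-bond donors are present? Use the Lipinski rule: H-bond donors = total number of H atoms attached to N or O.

1

Donors: find every N or O and count the H atoms it carries.
  atom 2 (O): bond orders sum to 2 → 0 H
  atom 5 (O): bond orders sum to 2 → 0 H
  atom 12 (O): bond orders sum to 1 → 1 H
  atom 15 (N): bond orders sum to 3 → 0 H
Lipinski HBD = 1.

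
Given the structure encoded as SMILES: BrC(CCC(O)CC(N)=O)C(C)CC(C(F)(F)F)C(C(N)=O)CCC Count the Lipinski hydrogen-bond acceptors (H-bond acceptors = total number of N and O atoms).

5

N atoms: 2; O atoms: 3.
Lipinski HBA = 2 + 3 = 5.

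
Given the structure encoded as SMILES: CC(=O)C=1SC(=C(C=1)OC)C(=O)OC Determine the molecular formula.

Walk through each heavy atom and fill implicit hydrogens from standard valence (C 4, N 3, O 2, S 2, halogen 1):
  atom 1: C, bond orders sum to 1 (valence 4) → 3 H
  atom 2: C, bond orders sum to 4 (valence 4) → 0 H
  atom 3: O, bond orders sum to 2 (valence 2) → 0 H
  atom 4: C, bond orders sum to 4 (valence 4) → 0 H
  atom 5: S, bond orders sum to 2 (valence 2) → 0 H
  atom 6: C, bond orders sum to 4 (valence 4) → 0 H
  atom 7: C, bond orders sum to 4 (valence 4) → 0 H
  atom 8: C, bond orders sum to 3 (valence 4) → 1 H
  atom 9: O, bond orders sum to 2 (valence 2) → 0 H
  atom 10: C, bond orders sum to 1 (valence 4) → 3 H
  atom 11: C, bond orders sum to 4 (valence 4) → 0 H
  atom 12: O, bond orders sum to 2 (valence 2) → 0 H
  atom 13: O, bond orders sum to 2 (valence 2) → 0 H
  atom 14: C, bond orders sum to 1 (valence 4) → 3 H
Totals → C:9, H:10, O:4, S:1.

C9H10O4S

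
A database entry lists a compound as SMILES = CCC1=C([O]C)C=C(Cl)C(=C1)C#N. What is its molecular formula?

Walk through each heavy atom and fill implicit hydrogens from standard valence (C 4, N 3, O 2, S 2, halogen 1):
  atom 1: C, bond orders sum to 1 (valence 4) → 3 H
  atom 2: C, bond orders sum to 2 (valence 4) → 2 H
  atom 3: C, bond orders sum to 4 (valence 4) → 0 H
  atom 4: C, bond orders sum to 4 (valence 4) → 0 H
  atom 5: O with explicit H count 0
  atom 6: C, bond orders sum to 1 (valence 4) → 3 H
  atom 7: C, bond orders sum to 3 (valence 4) → 1 H
  atom 8: C, bond orders sum to 4 (valence 4) → 0 H
  atom 9: Cl (halogen, monovalent) → 0 H
  atom 10: C, bond orders sum to 4 (valence 4) → 0 H
  atom 11: C, bond orders sum to 3 (valence 4) → 1 H
  atom 12: C, bond orders sum to 4 (valence 4) → 0 H
  atom 13: N, bond orders sum to 3 (valence 3) → 0 H
Totals → C:10, H:10, Cl:1, N:1, O:1.
In Hill order: C10H10ClNO.

C10H10ClNO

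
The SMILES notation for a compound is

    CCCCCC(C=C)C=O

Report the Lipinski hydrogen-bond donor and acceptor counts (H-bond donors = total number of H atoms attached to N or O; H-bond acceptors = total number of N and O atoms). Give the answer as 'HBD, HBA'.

0, 1

Donors: find every N or O and count the H atoms it carries.
  atom 10 (O): bond orders sum to 2 → 0 H
Lipinski HBD = 0.
Acceptors: N atoms = 0, O atoms = 1 → HBA = 1.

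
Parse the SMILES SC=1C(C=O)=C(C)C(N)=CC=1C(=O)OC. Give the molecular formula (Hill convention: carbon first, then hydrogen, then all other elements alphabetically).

C10H11NO3S

Walk through each heavy atom and fill implicit hydrogens from standard valence (C 4, N 3, O 2, S 2, halogen 1):
  atom 1: S, bond orders sum to 1 (valence 2) → 1 H
  atom 2: C, bond orders sum to 4 (valence 4) → 0 H
  atom 3: C, bond orders sum to 4 (valence 4) → 0 H
  atom 4: C, bond orders sum to 3 (valence 4) → 1 H
  atom 5: O, bond orders sum to 2 (valence 2) → 0 H
  atom 6: C, bond orders sum to 4 (valence 4) → 0 H
  atom 7: C, bond orders sum to 1 (valence 4) → 3 H
  atom 8: C, bond orders sum to 4 (valence 4) → 0 H
  atom 9: N, bond orders sum to 1 (valence 3) → 2 H
  atom 10: C, bond orders sum to 3 (valence 4) → 1 H
  atom 11: C, bond orders sum to 4 (valence 4) → 0 H
  atom 12: C, bond orders sum to 4 (valence 4) → 0 H
  atom 13: O, bond orders sum to 2 (valence 2) → 0 H
  atom 14: O, bond orders sum to 2 (valence 2) → 0 H
  atom 15: C, bond orders sum to 1 (valence 4) → 3 H
Totals → C:10, H:11, N:1, O:3, S:1.
In Hill order: C10H11NO3S.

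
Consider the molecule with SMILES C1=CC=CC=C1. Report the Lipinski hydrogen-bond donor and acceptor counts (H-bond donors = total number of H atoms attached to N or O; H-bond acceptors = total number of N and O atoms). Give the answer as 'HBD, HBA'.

0, 0

Donors: find every N or O and count the H atoms it carries.
  (no N or O atoms present)
Lipinski HBD = 0.
Acceptors: N atoms = 0, O atoms = 0 → HBA = 0.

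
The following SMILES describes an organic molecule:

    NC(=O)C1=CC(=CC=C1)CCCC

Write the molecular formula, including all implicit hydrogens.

C11H15NO

Walk through each heavy atom and fill implicit hydrogens from standard valence (C 4, N 3, O 2, S 2, halogen 1):
  atom 1: N, bond orders sum to 1 (valence 3) → 2 H
  atom 2: C, bond orders sum to 4 (valence 4) → 0 H
  atom 3: O, bond orders sum to 2 (valence 2) → 0 H
  atom 4: C, bond orders sum to 4 (valence 4) → 0 H
  atom 5: C, bond orders sum to 3 (valence 4) → 1 H
  atom 6: C, bond orders sum to 4 (valence 4) → 0 H
  atom 7: C, bond orders sum to 3 (valence 4) → 1 H
  atom 8: C, bond orders sum to 3 (valence 4) → 1 H
  atom 9: C, bond orders sum to 3 (valence 4) → 1 H
  atom 10: C, bond orders sum to 2 (valence 4) → 2 H
  atom 11: C, bond orders sum to 2 (valence 4) → 2 H
  atom 12: C, bond orders sum to 2 (valence 4) → 2 H
  atom 13: C, bond orders sum to 1 (valence 4) → 3 H
Totals → C:11, H:15, N:1, O:1.
In Hill order: C11H15NO.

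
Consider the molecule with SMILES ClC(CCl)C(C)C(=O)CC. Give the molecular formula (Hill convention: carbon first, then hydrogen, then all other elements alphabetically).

Walk through each heavy atom and fill implicit hydrogens from standard valence (C 4, N 3, O 2, S 2, halogen 1):
  atom 1: Cl (halogen, monovalent) → 0 H
  atom 2: C, bond orders sum to 3 (valence 4) → 1 H
  atom 3: C, bond orders sum to 2 (valence 4) → 2 H
  atom 4: Cl (halogen, monovalent) → 0 H
  atom 5: C, bond orders sum to 3 (valence 4) → 1 H
  atom 6: C, bond orders sum to 1 (valence 4) → 3 H
  atom 7: C, bond orders sum to 4 (valence 4) → 0 H
  atom 8: O, bond orders sum to 2 (valence 2) → 0 H
  atom 9: C, bond orders sum to 2 (valence 4) → 2 H
  atom 10: C, bond orders sum to 1 (valence 4) → 3 H
Totals → C:7, H:12, Cl:2, O:1.

C7H12Cl2O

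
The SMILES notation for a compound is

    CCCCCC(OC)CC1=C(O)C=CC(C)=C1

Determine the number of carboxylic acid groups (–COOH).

Scan the SMILES for the carboxylic acid motif — none present.
Groups that are present: 1 ether, 1 hydroxyl.

0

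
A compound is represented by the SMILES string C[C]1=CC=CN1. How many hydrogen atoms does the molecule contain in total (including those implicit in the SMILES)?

Walk through each heavy atom and fill implicit hydrogens from standard valence (C 4, N 3, O 2, S 2, halogen 1):
  atom 1: C, bond orders sum to 1 (valence 4) → 3 H
  atom 2: C with explicit H count 0
  atom 3: C, bond orders sum to 3 (valence 4) → 1 H
  atom 4: C, bond orders sum to 3 (valence 4) → 1 H
  atom 5: C, bond orders sum to 3 (valence 4) → 1 H
  atom 6: N, bond orders sum to 2 (valence 3) → 1 H
Total hydrogens: 7.

7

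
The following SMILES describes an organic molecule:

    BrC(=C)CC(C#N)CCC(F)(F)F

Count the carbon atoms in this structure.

Count every carbon token in the SMILES (each C, including those in ring-closure positions and inside branches).
Carbon count: 8.

8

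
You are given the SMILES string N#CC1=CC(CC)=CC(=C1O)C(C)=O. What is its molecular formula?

Walk through each heavy atom and fill implicit hydrogens from standard valence (C 4, N 3, O 2, S 2, halogen 1):
  atom 1: N, bond orders sum to 3 (valence 3) → 0 H
  atom 2: C, bond orders sum to 4 (valence 4) → 0 H
  atom 3: C, bond orders sum to 4 (valence 4) → 0 H
  atom 4: C, bond orders sum to 3 (valence 4) → 1 H
  atom 5: C, bond orders sum to 4 (valence 4) → 0 H
  atom 6: C, bond orders sum to 2 (valence 4) → 2 H
  atom 7: C, bond orders sum to 1 (valence 4) → 3 H
  atom 8: C, bond orders sum to 3 (valence 4) → 1 H
  atom 9: C, bond orders sum to 4 (valence 4) → 0 H
  atom 10: C, bond orders sum to 4 (valence 4) → 0 H
  atom 11: O, bond orders sum to 1 (valence 2) → 1 H
  atom 12: C, bond orders sum to 4 (valence 4) → 0 H
  atom 13: C, bond orders sum to 1 (valence 4) → 3 H
  atom 14: O, bond orders sum to 2 (valence 2) → 0 H
Totals → C:11, H:11, N:1, O:2.

C11H11NO2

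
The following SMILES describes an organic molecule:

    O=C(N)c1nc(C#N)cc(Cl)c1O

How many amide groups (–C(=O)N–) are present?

1

The amide motif appears at heavy-atom position 2 in the SMILES.
Other groups present: 1 hydroxyl, 1 nitrile.
Amide count: 1.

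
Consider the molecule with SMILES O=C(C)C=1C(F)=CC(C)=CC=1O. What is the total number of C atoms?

9

Count every carbon token in the SMILES (each C, including those in ring-closure positions and inside branches).
Carbon count: 9.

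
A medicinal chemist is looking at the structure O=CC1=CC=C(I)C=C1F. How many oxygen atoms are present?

1

Scan the SMILES for O atoms (remember two-letter symbols like Cl and Br are single atoms).
Oxygen count: 1.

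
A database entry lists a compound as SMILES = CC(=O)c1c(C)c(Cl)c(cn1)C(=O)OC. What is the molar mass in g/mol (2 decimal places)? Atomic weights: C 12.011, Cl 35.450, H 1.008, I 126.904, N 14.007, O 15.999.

227.64 g/mol

First, the molecular formula is C10H10ClNO3 (counting implicit H from valence).
  C: 10 × 12.011 = 120.110
  Cl: 1 × 35.450 = 35.450
  H: 10 × 1.008 = 10.080
  N: 1 × 14.007 = 14.007
  O: 3 × 15.999 = 47.997
Sum: 10×12.011 + 1×35.450 + 10×1.008 + 1×14.007 + 3×15.999 = 227.644 → 227.64 g/mol.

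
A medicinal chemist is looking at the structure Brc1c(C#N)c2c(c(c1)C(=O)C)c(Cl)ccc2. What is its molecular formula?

C13H7BrClNO

Walk through each heavy atom and fill implicit hydrogens from standard valence (C 4, N 3, O 2, S 2, halogen 1); for lowercase aromatic atoms, an aromatic c carries 1 H when it has two neighbours and 0 H with three, and aromatic n carries 0 H:
  atom 1: Br (halogen, monovalent) → 0 H
  atom 2: aromatic c, 3 neighbours → 0 H
  atom 3: aromatic c, 3 neighbours → 0 H
  atom 4: C, bond orders sum to 4 (valence 4) → 0 H
  atom 5: N, bond orders sum to 3 (valence 3) → 0 H
  atom 6: aromatic c, 3 neighbours → 0 H
  atom 7: aromatic c, 3 neighbours → 0 H
  atom 8: aromatic c, 3 neighbours → 0 H
  atom 9: aromatic c, 2 neighbours → 1 H
  atom 10: C, bond orders sum to 4 (valence 4) → 0 H
  atom 11: O, bond orders sum to 2 (valence 2) → 0 H
  atom 12: C, bond orders sum to 1 (valence 4) → 3 H
  atom 13: aromatic c, 3 neighbours → 0 H
  atom 14: Cl (halogen, monovalent) → 0 H
  atom 15: aromatic c, 2 neighbours → 1 H
  atom 16: aromatic c, 2 neighbours → 1 H
  atom 17: aromatic c, 2 neighbours → 1 H
Totals → C:13, H:7, Br:1, Cl:1, N:1, O:1.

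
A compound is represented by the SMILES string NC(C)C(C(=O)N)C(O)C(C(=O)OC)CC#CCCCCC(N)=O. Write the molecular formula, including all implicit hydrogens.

C16H27N3O5

Walk through each heavy atom and fill implicit hydrogens from standard valence (C 4, N 3, O 2, S 2, halogen 1):
  atom 1: N, bond orders sum to 1 (valence 3) → 2 H
  atom 2: C, bond orders sum to 3 (valence 4) → 1 H
  atom 3: C, bond orders sum to 1 (valence 4) → 3 H
  atom 4: C, bond orders sum to 3 (valence 4) → 1 H
  atom 5: C, bond orders sum to 4 (valence 4) → 0 H
  atom 6: O, bond orders sum to 2 (valence 2) → 0 H
  atom 7: N, bond orders sum to 1 (valence 3) → 2 H
  atom 8: C, bond orders sum to 3 (valence 4) → 1 H
  atom 9: O, bond orders sum to 1 (valence 2) → 1 H
  atom 10: C, bond orders sum to 3 (valence 4) → 1 H
  atom 11: C, bond orders sum to 4 (valence 4) → 0 H
  atom 12: O, bond orders sum to 2 (valence 2) → 0 H
  atom 13: O, bond orders sum to 2 (valence 2) → 0 H
  atom 14: C, bond orders sum to 1 (valence 4) → 3 H
  atom 15: C, bond orders sum to 2 (valence 4) → 2 H
  atom 16: C, bond orders sum to 4 (valence 4) → 0 H
  atom 17: C, bond orders sum to 4 (valence 4) → 0 H
  atom 18: C, bond orders sum to 2 (valence 4) → 2 H
  atom 19: C, bond orders sum to 2 (valence 4) → 2 H
  atom 20: C, bond orders sum to 2 (valence 4) → 2 H
  atom 21: C, bond orders sum to 2 (valence 4) → 2 H
  atom 22: C, bond orders sum to 4 (valence 4) → 0 H
  atom 23: N, bond orders sum to 1 (valence 3) → 2 H
  atom 24: O, bond orders sum to 2 (valence 2) → 0 H
Totals → C:16, H:27, N:3, O:5.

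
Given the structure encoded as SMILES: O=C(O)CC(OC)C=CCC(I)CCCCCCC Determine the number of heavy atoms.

Every atom symbol written in the SMILES (organic subset) is one heavy atom; implicit H are not written.
Heavy atoms by element → C:15, I:1, O:3.
Total: 19.

19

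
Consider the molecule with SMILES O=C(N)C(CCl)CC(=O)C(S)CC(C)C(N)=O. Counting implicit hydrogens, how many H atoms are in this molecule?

17

Walk through each heavy atom and fill implicit hydrogens from standard valence (C 4, N 3, O 2, S 2, halogen 1):
  atom 1: O, bond orders sum to 2 (valence 2) → 0 H
  atom 2: C, bond orders sum to 4 (valence 4) → 0 H
  atom 3: N, bond orders sum to 1 (valence 3) → 2 H
  atom 4: C, bond orders sum to 3 (valence 4) → 1 H
  atom 5: C, bond orders sum to 2 (valence 4) → 2 H
  atom 6: Cl (halogen, monovalent) → 0 H
  atom 7: C, bond orders sum to 2 (valence 4) → 2 H
  atom 8: C, bond orders sum to 4 (valence 4) → 0 H
  atom 9: O, bond orders sum to 2 (valence 2) → 0 H
  atom 10: C, bond orders sum to 3 (valence 4) → 1 H
  atom 11: S, bond orders sum to 1 (valence 2) → 1 H
  atom 12: C, bond orders sum to 2 (valence 4) → 2 H
  atom 13: C, bond orders sum to 3 (valence 4) → 1 H
  atom 14: C, bond orders sum to 1 (valence 4) → 3 H
  atom 15: C, bond orders sum to 4 (valence 4) → 0 H
  atom 16: N, bond orders sum to 1 (valence 3) → 2 H
  atom 17: O, bond orders sum to 2 (valence 2) → 0 H
Total hydrogens: 17.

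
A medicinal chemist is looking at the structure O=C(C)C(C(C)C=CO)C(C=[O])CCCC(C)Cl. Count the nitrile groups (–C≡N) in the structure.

Scan the SMILES for the nitrile motif — none present.
Groups that are present: 1 aldehyde, 1 alkene, 1 hydroxyl, 1 ketone.

0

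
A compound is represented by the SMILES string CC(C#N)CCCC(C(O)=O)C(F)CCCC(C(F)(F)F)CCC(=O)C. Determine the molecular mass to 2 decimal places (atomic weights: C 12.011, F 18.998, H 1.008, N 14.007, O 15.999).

First, the molecular formula is C18H27F4NO3 (counting implicit H from valence).
  C: 18 × 12.011 = 216.198
  F: 4 × 18.998 = 75.992
  H: 27 × 1.008 = 27.216
  N: 1 × 14.007 = 14.007
  O: 3 × 15.999 = 47.997
Sum: 18×12.011 + 4×18.998 + 27×1.008 + 1×14.007 + 3×15.999 = 381.410 → 381.41 g/mol.

381.41 g/mol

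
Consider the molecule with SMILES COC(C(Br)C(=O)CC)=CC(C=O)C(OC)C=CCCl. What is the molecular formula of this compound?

Walk through each heavy atom and fill implicit hydrogens from standard valence (C 4, N 3, O 2, S 2, halogen 1):
  atom 1: C, bond orders sum to 1 (valence 4) → 3 H
  atom 2: O, bond orders sum to 2 (valence 2) → 0 H
  atom 3: C, bond orders sum to 4 (valence 4) → 0 H
  atom 4: C, bond orders sum to 3 (valence 4) → 1 H
  atom 5: Br (halogen, monovalent) → 0 H
  atom 6: C, bond orders sum to 4 (valence 4) → 0 H
  atom 7: O, bond orders sum to 2 (valence 2) → 0 H
  atom 8: C, bond orders sum to 2 (valence 4) → 2 H
  atom 9: C, bond orders sum to 1 (valence 4) → 3 H
  atom 10: C, bond orders sum to 3 (valence 4) → 1 H
  atom 11: C, bond orders sum to 3 (valence 4) → 1 H
  atom 12: C, bond orders sum to 3 (valence 4) → 1 H
  atom 13: O, bond orders sum to 2 (valence 2) → 0 H
  atom 14: C, bond orders sum to 3 (valence 4) → 1 H
  atom 15: O, bond orders sum to 2 (valence 2) → 0 H
  atom 16: C, bond orders sum to 1 (valence 4) → 3 H
  atom 17: C, bond orders sum to 3 (valence 4) → 1 H
  atom 18: C, bond orders sum to 3 (valence 4) → 1 H
  atom 19: C, bond orders sum to 2 (valence 4) → 2 H
  atom 20: Cl (halogen, monovalent) → 0 H
Totals → C:14, H:20, Br:1, Cl:1, O:4.

C14H20BrClO4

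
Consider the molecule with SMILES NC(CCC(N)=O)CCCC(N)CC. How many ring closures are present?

0

In SMILES, each pair of matching ring-closure digits denotes one ring-closing bond; the number of such bonds equals the number of independent rings.
Ring-closure bonds here: 0.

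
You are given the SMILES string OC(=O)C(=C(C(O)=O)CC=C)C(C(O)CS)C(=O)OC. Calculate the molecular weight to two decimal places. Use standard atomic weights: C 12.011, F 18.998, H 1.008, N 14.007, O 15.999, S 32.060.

304.31 g/mol

First, the molecular formula is C12H16O7S (counting implicit H from valence).
  C: 12 × 12.011 = 144.132
  H: 16 × 1.008 = 16.128
  O: 7 × 15.999 = 111.993
  S: 1 × 32.060 = 32.060
Sum: 12×12.011 + 16×1.008 + 7×15.999 + 1×32.060 = 304.313 → 304.31 g/mol.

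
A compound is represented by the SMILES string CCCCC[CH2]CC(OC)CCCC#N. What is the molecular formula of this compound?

Walk through each heavy atom and fill implicit hydrogens from standard valence (C 4, N 3, O 2, S 2, halogen 1):
  atom 1: C, bond orders sum to 1 (valence 4) → 3 H
  atom 2: C, bond orders sum to 2 (valence 4) → 2 H
  atom 3: C, bond orders sum to 2 (valence 4) → 2 H
  atom 4: C, bond orders sum to 2 (valence 4) → 2 H
  atom 5: C, bond orders sum to 2 (valence 4) → 2 H
  atom 6: C with explicit H count 2
  atom 7: C, bond orders sum to 2 (valence 4) → 2 H
  atom 8: C, bond orders sum to 3 (valence 4) → 1 H
  atom 9: O, bond orders sum to 2 (valence 2) → 0 H
  atom 10: C, bond orders sum to 1 (valence 4) → 3 H
  atom 11: C, bond orders sum to 2 (valence 4) → 2 H
  atom 12: C, bond orders sum to 2 (valence 4) → 2 H
  atom 13: C, bond orders sum to 2 (valence 4) → 2 H
  atom 14: C, bond orders sum to 4 (valence 4) → 0 H
  atom 15: N, bond orders sum to 3 (valence 3) → 0 H
Totals → C:13, H:25, N:1, O:1.

C13H25NO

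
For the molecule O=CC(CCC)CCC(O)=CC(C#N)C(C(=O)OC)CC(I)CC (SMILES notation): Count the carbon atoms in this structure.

18

Count every carbon token in the SMILES (each C, including those in ring-closure positions and inside branches).
Carbon count: 18.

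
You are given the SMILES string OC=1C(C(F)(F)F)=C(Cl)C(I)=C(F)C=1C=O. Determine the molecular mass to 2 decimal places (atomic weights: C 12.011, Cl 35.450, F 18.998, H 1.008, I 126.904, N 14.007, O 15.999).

First, the molecular formula is C8H2ClF4IO2 (counting implicit H from valence).
  C: 8 × 12.011 = 96.088
  Cl: 1 × 35.450 = 35.450
  F: 4 × 18.998 = 75.992
  H: 2 × 1.008 = 2.016
  I: 1 × 126.904 = 126.904
  O: 2 × 15.999 = 31.998
Sum: 8×12.011 + 1×35.450 + 4×18.998 + 2×1.008 + 1×126.904 + 2×15.999 = 368.448 → 368.45 g/mol.

368.45 g/mol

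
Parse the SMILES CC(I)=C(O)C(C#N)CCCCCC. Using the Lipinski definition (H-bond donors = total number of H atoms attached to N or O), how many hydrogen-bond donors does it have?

1

Donors: find every N or O and count the H atoms it carries.
  atom 5 (O): bond orders sum to 1 → 1 H
  atom 8 (N): bond orders sum to 3 → 0 H
Lipinski HBD = 1.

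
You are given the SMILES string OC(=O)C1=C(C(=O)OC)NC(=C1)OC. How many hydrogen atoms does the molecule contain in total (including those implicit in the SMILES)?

9

Walk through each heavy atom and fill implicit hydrogens from standard valence (C 4, N 3, O 2, S 2, halogen 1):
  atom 1: O, bond orders sum to 1 (valence 2) → 1 H
  atom 2: C, bond orders sum to 4 (valence 4) → 0 H
  atom 3: O, bond orders sum to 2 (valence 2) → 0 H
  atom 4: C, bond orders sum to 4 (valence 4) → 0 H
  atom 5: C, bond orders sum to 4 (valence 4) → 0 H
  atom 6: C, bond orders sum to 4 (valence 4) → 0 H
  atom 7: O, bond orders sum to 2 (valence 2) → 0 H
  atom 8: O, bond orders sum to 2 (valence 2) → 0 H
  atom 9: C, bond orders sum to 1 (valence 4) → 3 H
  atom 10: N, bond orders sum to 2 (valence 3) → 1 H
  atom 11: C, bond orders sum to 4 (valence 4) → 0 H
  atom 12: C, bond orders sum to 3 (valence 4) → 1 H
  atom 13: O, bond orders sum to 2 (valence 2) → 0 H
  atom 14: C, bond orders sum to 1 (valence 4) → 3 H
Total hydrogens: 9.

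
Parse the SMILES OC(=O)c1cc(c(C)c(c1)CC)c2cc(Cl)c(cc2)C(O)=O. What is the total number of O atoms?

Scan the SMILES for O atoms (remember two-letter symbols like Cl and Br are single atoms).
Oxygen count: 4.

4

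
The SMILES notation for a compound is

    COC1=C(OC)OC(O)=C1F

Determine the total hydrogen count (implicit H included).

Walk through each heavy atom and fill implicit hydrogens from standard valence (C 4, N 3, O 2, S 2, halogen 1):
  atom 1: C, bond orders sum to 1 (valence 4) → 3 H
  atom 2: O, bond orders sum to 2 (valence 2) → 0 H
  atom 3: C, bond orders sum to 4 (valence 4) → 0 H
  atom 4: C, bond orders sum to 4 (valence 4) → 0 H
  atom 5: O, bond orders sum to 2 (valence 2) → 0 H
  atom 6: C, bond orders sum to 1 (valence 4) → 3 H
  atom 7: O, bond orders sum to 2 (valence 2) → 0 H
  atom 8: C, bond orders sum to 4 (valence 4) → 0 H
  atom 9: O, bond orders sum to 1 (valence 2) → 1 H
  atom 10: C, bond orders sum to 4 (valence 4) → 0 H
  atom 11: F (halogen, monovalent) → 0 H
Total hydrogens: 7.

7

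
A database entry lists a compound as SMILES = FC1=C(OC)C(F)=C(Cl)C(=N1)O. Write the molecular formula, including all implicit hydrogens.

Walk through each heavy atom and fill implicit hydrogens from standard valence (C 4, N 3, O 2, S 2, halogen 1):
  atom 1: F (halogen, monovalent) → 0 H
  atom 2: C, bond orders sum to 4 (valence 4) → 0 H
  atom 3: C, bond orders sum to 4 (valence 4) → 0 H
  atom 4: O, bond orders sum to 2 (valence 2) → 0 H
  atom 5: C, bond orders sum to 1 (valence 4) → 3 H
  atom 6: C, bond orders sum to 4 (valence 4) → 0 H
  atom 7: F (halogen, monovalent) → 0 H
  atom 8: C, bond orders sum to 4 (valence 4) → 0 H
  atom 9: Cl (halogen, monovalent) → 0 H
  atom 10: C, bond orders sum to 4 (valence 4) → 0 H
  atom 11: N, bond orders sum to 3 (valence 3) → 0 H
  atom 12: O, bond orders sum to 1 (valence 2) → 1 H
Totals → C:6, H:4, Cl:1, F:2, N:1, O:2.
In Hill order: C6H4ClF2NO2.

C6H4ClF2NO2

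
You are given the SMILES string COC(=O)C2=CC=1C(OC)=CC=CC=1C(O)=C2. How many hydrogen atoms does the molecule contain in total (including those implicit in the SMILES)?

12

Walk through each heavy atom and fill implicit hydrogens from standard valence (C 4, N 3, O 2, S 2, halogen 1):
  atom 1: C, bond orders sum to 1 (valence 4) → 3 H
  atom 2: O, bond orders sum to 2 (valence 2) → 0 H
  atom 3: C, bond orders sum to 4 (valence 4) → 0 H
  atom 4: O, bond orders sum to 2 (valence 2) → 0 H
  atom 5: C, bond orders sum to 4 (valence 4) → 0 H
  atom 6: C, bond orders sum to 3 (valence 4) → 1 H
  atom 7: C, bond orders sum to 4 (valence 4) → 0 H
  atom 8: C, bond orders sum to 4 (valence 4) → 0 H
  atom 9: O, bond orders sum to 2 (valence 2) → 0 H
  atom 10: C, bond orders sum to 1 (valence 4) → 3 H
  atom 11: C, bond orders sum to 3 (valence 4) → 1 H
  atom 12: C, bond orders sum to 3 (valence 4) → 1 H
  atom 13: C, bond orders sum to 3 (valence 4) → 1 H
  atom 14: C, bond orders sum to 4 (valence 4) → 0 H
  atom 15: C, bond orders sum to 4 (valence 4) → 0 H
  atom 16: O, bond orders sum to 1 (valence 2) → 1 H
  atom 17: C, bond orders sum to 3 (valence 4) → 1 H
Total hydrogens: 12.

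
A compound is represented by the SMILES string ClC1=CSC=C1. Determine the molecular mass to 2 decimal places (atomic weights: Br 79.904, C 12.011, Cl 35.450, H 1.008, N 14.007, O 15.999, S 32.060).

First, the molecular formula is C4H3ClS (counting implicit H from valence).
  C: 4 × 12.011 = 48.044
  Cl: 1 × 35.450 = 35.450
  H: 3 × 1.008 = 3.024
  S: 1 × 32.060 = 32.060
Sum: 4×12.011 + 1×35.450 + 3×1.008 + 1×32.060 = 118.578 → 118.58 g/mol.

118.58 g/mol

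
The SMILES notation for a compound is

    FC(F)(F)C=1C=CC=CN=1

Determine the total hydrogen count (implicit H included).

Walk through each heavy atom and fill implicit hydrogens from standard valence (C 4, N 3, O 2, S 2, halogen 1):
  atom 1: F (halogen, monovalent) → 0 H
  atom 2: C, bond orders sum to 4 (valence 4) → 0 H
  atom 3: F (halogen, monovalent) → 0 H
  atom 4: F (halogen, monovalent) → 0 H
  atom 5: C, bond orders sum to 4 (valence 4) → 0 H
  atom 6: C, bond orders sum to 3 (valence 4) → 1 H
  atom 7: C, bond orders sum to 3 (valence 4) → 1 H
  atom 8: C, bond orders sum to 3 (valence 4) → 1 H
  atom 9: C, bond orders sum to 3 (valence 4) → 1 H
  atom 10: N, bond orders sum to 3 (valence 3) → 0 H
Total hydrogens: 4.

4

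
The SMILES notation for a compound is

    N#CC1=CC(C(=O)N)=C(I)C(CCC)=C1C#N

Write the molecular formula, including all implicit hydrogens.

C12H10IN3O

Walk through each heavy atom and fill implicit hydrogens from standard valence (C 4, N 3, O 2, S 2, halogen 1):
  atom 1: N, bond orders sum to 3 (valence 3) → 0 H
  atom 2: C, bond orders sum to 4 (valence 4) → 0 H
  atom 3: C, bond orders sum to 4 (valence 4) → 0 H
  atom 4: C, bond orders sum to 3 (valence 4) → 1 H
  atom 5: C, bond orders sum to 4 (valence 4) → 0 H
  atom 6: C, bond orders sum to 4 (valence 4) → 0 H
  atom 7: O, bond orders sum to 2 (valence 2) → 0 H
  atom 8: N, bond orders sum to 1 (valence 3) → 2 H
  atom 9: C, bond orders sum to 4 (valence 4) → 0 H
  atom 10: I (halogen, monovalent) → 0 H
  atom 11: C, bond orders sum to 4 (valence 4) → 0 H
  atom 12: C, bond orders sum to 2 (valence 4) → 2 H
  atom 13: C, bond orders sum to 2 (valence 4) → 2 H
  atom 14: C, bond orders sum to 1 (valence 4) → 3 H
  atom 15: C, bond orders sum to 4 (valence 4) → 0 H
  atom 16: C, bond orders sum to 4 (valence 4) → 0 H
  atom 17: N, bond orders sum to 3 (valence 3) → 0 H
Totals → C:12, H:10, I:1, N:3, O:1.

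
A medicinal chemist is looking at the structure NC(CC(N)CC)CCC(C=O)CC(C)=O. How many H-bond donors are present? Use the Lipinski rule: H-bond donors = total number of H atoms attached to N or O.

Donors: find every N or O and count the H atoms it carries.
  atom 1 (N): bond orders sum to 1 → 2 H
  atom 5 (N): bond orders sum to 1 → 2 H
  atom 12 (O): bond orders sum to 2 → 0 H
  atom 16 (O): bond orders sum to 2 → 0 H
Lipinski HBD = 4.

4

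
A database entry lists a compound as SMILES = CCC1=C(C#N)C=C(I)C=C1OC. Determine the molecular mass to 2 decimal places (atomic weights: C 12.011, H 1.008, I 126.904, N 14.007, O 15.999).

287.10 g/mol

First, the molecular formula is C10H10INO (counting implicit H from valence).
  C: 10 × 12.011 = 120.110
  H: 10 × 1.008 = 10.080
  I: 1 × 126.904 = 126.904
  N: 1 × 14.007 = 14.007
  O: 1 × 15.999 = 15.999
Sum: 10×12.011 + 10×1.008 + 1×126.904 + 1×14.007 + 1×15.999 = 287.100 → 287.10 g/mol.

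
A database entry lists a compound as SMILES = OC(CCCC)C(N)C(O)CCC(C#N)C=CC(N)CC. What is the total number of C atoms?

Count every carbon token in the SMILES (each C, including those in ring-closure positions and inside branches).
Carbon count: 16.

16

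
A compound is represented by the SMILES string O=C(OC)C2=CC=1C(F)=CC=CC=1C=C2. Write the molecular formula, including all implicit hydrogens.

Walk through each heavy atom and fill implicit hydrogens from standard valence (C 4, N 3, O 2, S 2, halogen 1):
  atom 1: O, bond orders sum to 2 (valence 2) → 0 H
  atom 2: C, bond orders sum to 4 (valence 4) → 0 H
  atom 3: O, bond orders sum to 2 (valence 2) → 0 H
  atom 4: C, bond orders sum to 1 (valence 4) → 3 H
  atom 5: C, bond orders sum to 4 (valence 4) → 0 H
  atom 6: C, bond orders sum to 3 (valence 4) → 1 H
  atom 7: C, bond orders sum to 4 (valence 4) → 0 H
  atom 8: C, bond orders sum to 4 (valence 4) → 0 H
  atom 9: F (halogen, monovalent) → 0 H
  atom 10: C, bond orders sum to 3 (valence 4) → 1 H
  atom 11: C, bond orders sum to 3 (valence 4) → 1 H
  atom 12: C, bond orders sum to 3 (valence 4) → 1 H
  atom 13: C, bond orders sum to 4 (valence 4) → 0 H
  atom 14: C, bond orders sum to 3 (valence 4) → 1 H
  atom 15: C, bond orders sum to 3 (valence 4) → 1 H
Totals → C:12, H:9, F:1, O:2.
In Hill order: C12H9FO2.

C12H9FO2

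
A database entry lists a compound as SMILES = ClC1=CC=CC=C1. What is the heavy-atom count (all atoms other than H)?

Every atom symbol written in the SMILES (organic subset) is one heavy atom; implicit H are not written.
Heavy atoms by element → C:6, Cl:1.
Total: 7.

7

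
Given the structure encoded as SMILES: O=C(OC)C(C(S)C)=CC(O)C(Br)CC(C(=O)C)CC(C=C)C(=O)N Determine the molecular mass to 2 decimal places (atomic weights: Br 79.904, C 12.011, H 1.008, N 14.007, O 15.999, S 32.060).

436.36 g/mol

First, the molecular formula is C17H26BrNO5S (counting implicit H from valence).
  Br: 1 × 79.904 = 79.904
  C: 17 × 12.011 = 204.187
  H: 26 × 1.008 = 26.208
  N: 1 × 14.007 = 14.007
  O: 5 × 15.999 = 79.995
  S: 1 × 32.060 = 32.060
Sum: 1×79.904 + 17×12.011 + 26×1.008 + 1×14.007 + 5×15.999 + 1×32.060 = 436.361 → 436.36 g/mol.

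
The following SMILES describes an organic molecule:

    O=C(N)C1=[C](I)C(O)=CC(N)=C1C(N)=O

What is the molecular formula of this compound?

Walk through each heavy atom and fill implicit hydrogens from standard valence (C 4, N 3, O 2, S 2, halogen 1):
  atom 1: O, bond orders sum to 2 (valence 2) → 0 H
  atom 2: C, bond orders sum to 4 (valence 4) → 0 H
  atom 3: N, bond orders sum to 1 (valence 3) → 2 H
  atom 4: C, bond orders sum to 4 (valence 4) → 0 H
  atom 5: C with explicit H count 0
  atom 6: I (halogen, monovalent) → 0 H
  atom 7: C, bond orders sum to 4 (valence 4) → 0 H
  atom 8: O, bond orders sum to 1 (valence 2) → 1 H
  atom 9: C, bond orders sum to 3 (valence 4) → 1 H
  atom 10: C, bond orders sum to 4 (valence 4) → 0 H
  atom 11: N, bond orders sum to 1 (valence 3) → 2 H
  atom 12: C, bond orders sum to 4 (valence 4) → 0 H
  atom 13: C, bond orders sum to 4 (valence 4) → 0 H
  atom 14: N, bond orders sum to 1 (valence 3) → 2 H
  atom 15: O, bond orders sum to 2 (valence 2) → 0 H
Totals → C:8, H:8, I:1, N:3, O:3.

C8H8IN3O3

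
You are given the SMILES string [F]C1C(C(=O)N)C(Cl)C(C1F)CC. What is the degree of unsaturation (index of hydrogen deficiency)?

2

Molecular formula: C8H12ClF2NO.
DoU = (2C + 2 + N − H − X) / 2, where X is the halogen count and O/S are ignored.
    = (2·8 + 2 + 1 − 12 − 3) / 2 = 4 / 2 = 2.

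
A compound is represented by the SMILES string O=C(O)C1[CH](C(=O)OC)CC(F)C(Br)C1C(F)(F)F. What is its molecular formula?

Walk through each heavy atom and fill implicit hydrogens from standard valence (C 4, N 3, O 2, S 2, halogen 1):
  atom 1: O, bond orders sum to 2 (valence 2) → 0 H
  atom 2: C, bond orders sum to 4 (valence 4) → 0 H
  atom 3: O, bond orders sum to 1 (valence 2) → 1 H
  atom 4: C, bond orders sum to 3 (valence 4) → 1 H
  atom 5: C with explicit H count 1
  atom 6: C, bond orders sum to 4 (valence 4) → 0 H
  atom 7: O, bond orders sum to 2 (valence 2) → 0 H
  atom 8: O, bond orders sum to 2 (valence 2) → 0 H
  atom 9: C, bond orders sum to 1 (valence 4) → 3 H
  atom 10: C, bond orders sum to 2 (valence 4) → 2 H
  atom 11: C, bond orders sum to 3 (valence 4) → 1 H
  atom 12: F (halogen, monovalent) → 0 H
  atom 13: C, bond orders sum to 3 (valence 4) → 1 H
  atom 14: Br (halogen, monovalent) → 0 H
  atom 15: C, bond orders sum to 3 (valence 4) → 1 H
  atom 16: C, bond orders sum to 4 (valence 4) → 0 H
  atom 17: F (halogen, monovalent) → 0 H
  atom 18: F (halogen, monovalent) → 0 H
  atom 19: F (halogen, monovalent) → 0 H
Totals → C:10, H:11, Br:1, F:4, O:4.
In Hill order: C10H11BrF4O4.

C10H11BrF4O4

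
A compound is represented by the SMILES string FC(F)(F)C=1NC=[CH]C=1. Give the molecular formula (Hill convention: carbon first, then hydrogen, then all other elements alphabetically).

Walk through each heavy atom and fill implicit hydrogens from standard valence (C 4, N 3, O 2, S 2, halogen 1):
  atom 1: F (halogen, monovalent) → 0 H
  atom 2: C, bond orders sum to 4 (valence 4) → 0 H
  atom 3: F (halogen, monovalent) → 0 H
  atom 4: F (halogen, monovalent) → 0 H
  atom 5: C, bond orders sum to 4 (valence 4) → 0 H
  atom 6: N, bond orders sum to 2 (valence 3) → 1 H
  atom 7: C, bond orders sum to 3 (valence 4) → 1 H
  atom 8: C with explicit H count 1
  atom 9: C, bond orders sum to 3 (valence 4) → 1 H
Totals → C:5, H:4, F:3, N:1.

C5H4F3N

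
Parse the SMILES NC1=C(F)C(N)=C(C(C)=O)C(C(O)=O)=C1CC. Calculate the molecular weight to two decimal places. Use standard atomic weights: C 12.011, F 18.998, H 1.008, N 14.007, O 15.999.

240.23 g/mol

First, the molecular formula is C11H13FN2O3 (counting implicit H from valence).
  C: 11 × 12.011 = 132.121
  F: 1 × 18.998 = 18.998
  H: 13 × 1.008 = 13.104
  N: 2 × 14.007 = 28.014
  O: 3 × 15.999 = 47.997
Sum: 11×12.011 + 1×18.998 + 13×1.008 + 2×14.007 + 3×15.999 = 240.234 → 240.23 g/mol.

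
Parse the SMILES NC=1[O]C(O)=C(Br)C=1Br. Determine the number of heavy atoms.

9

Every atom symbol written in the SMILES (organic subset) is one heavy atom; implicit H are not written.
Heavy atoms by element → Br:2, C:4, N:1, O:2.
Total: 9.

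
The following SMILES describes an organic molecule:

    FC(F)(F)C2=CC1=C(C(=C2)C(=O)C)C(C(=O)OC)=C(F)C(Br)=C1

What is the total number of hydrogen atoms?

Walk through each heavy atom and fill implicit hydrogens from standard valence (C 4, N 3, O 2, S 2, halogen 1):
  atom 1: F (halogen, monovalent) → 0 H
  atom 2: C, bond orders sum to 4 (valence 4) → 0 H
  atom 3: F (halogen, monovalent) → 0 H
  atom 4: F (halogen, monovalent) → 0 H
  atom 5: C, bond orders sum to 4 (valence 4) → 0 H
  atom 6: C, bond orders sum to 3 (valence 4) → 1 H
  atom 7: C, bond orders sum to 4 (valence 4) → 0 H
  atom 8: C, bond orders sum to 4 (valence 4) → 0 H
  atom 9: C, bond orders sum to 4 (valence 4) → 0 H
  atom 10: C, bond orders sum to 3 (valence 4) → 1 H
  atom 11: C, bond orders sum to 4 (valence 4) → 0 H
  atom 12: O, bond orders sum to 2 (valence 2) → 0 H
  atom 13: C, bond orders sum to 1 (valence 4) → 3 H
  atom 14: C, bond orders sum to 4 (valence 4) → 0 H
  atom 15: C, bond orders sum to 4 (valence 4) → 0 H
  atom 16: O, bond orders sum to 2 (valence 2) → 0 H
  atom 17: O, bond orders sum to 2 (valence 2) → 0 H
  atom 18: C, bond orders sum to 1 (valence 4) → 3 H
  atom 19: C, bond orders sum to 4 (valence 4) → 0 H
  atom 20: F (halogen, monovalent) → 0 H
  atom 21: C, bond orders sum to 4 (valence 4) → 0 H
  atom 22: Br (halogen, monovalent) → 0 H
  atom 23: C, bond orders sum to 3 (valence 4) → 1 H
Total hydrogens: 9.

9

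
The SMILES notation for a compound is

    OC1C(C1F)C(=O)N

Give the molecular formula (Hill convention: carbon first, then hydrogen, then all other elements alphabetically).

C4H6FNO2

Walk through each heavy atom and fill implicit hydrogens from standard valence (C 4, N 3, O 2, S 2, halogen 1):
  atom 1: O, bond orders sum to 1 (valence 2) → 1 H
  atom 2: C, bond orders sum to 3 (valence 4) → 1 H
  atom 3: C, bond orders sum to 3 (valence 4) → 1 H
  atom 4: C, bond orders sum to 3 (valence 4) → 1 H
  atom 5: F (halogen, monovalent) → 0 H
  atom 6: C, bond orders sum to 4 (valence 4) → 0 H
  atom 7: O, bond orders sum to 2 (valence 2) → 0 H
  atom 8: N, bond orders sum to 1 (valence 3) → 2 H
Totals → C:4, H:6, F:1, N:1, O:2.
In Hill order: C4H6FNO2.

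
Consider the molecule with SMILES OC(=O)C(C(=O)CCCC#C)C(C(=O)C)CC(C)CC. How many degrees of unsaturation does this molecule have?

Molecular formula: C16H24O4.
DoU = (2C + 2 + N − H − X) / 2, where X is the halogen count and O/S are ignored.
    = (2·16 + 2 + 0 − 24 − 0) / 2 = 10 / 2 = 5.

5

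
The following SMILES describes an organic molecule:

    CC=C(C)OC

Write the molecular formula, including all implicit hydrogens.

Walk through each heavy atom and fill implicit hydrogens from standard valence (C 4, N 3, O 2, S 2, halogen 1):
  atom 1: C, bond orders sum to 1 (valence 4) → 3 H
  atom 2: C, bond orders sum to 3 (valence 4) → 1 H
  atom 3: C, bond orders sum to 4 (valence 4) → 0 H
  atom 4: C, bond orders sum to 1 (valence 4) → 3 H
  atom 5: O, bond orders sum to 2 (valence 2) → 0 H
  atom 6: C, bond orders sum to 1 (valence 4) → 3 H
Totals → C:5, H:10, O:1.
In Hill order: C5H10O.

C5H10O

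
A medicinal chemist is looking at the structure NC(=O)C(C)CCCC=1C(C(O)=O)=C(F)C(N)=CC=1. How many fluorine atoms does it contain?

1

Scan the SMILES for F atoms (remember two-letter symbols like Cl and Br are single atoms).
Fluorine count: 1.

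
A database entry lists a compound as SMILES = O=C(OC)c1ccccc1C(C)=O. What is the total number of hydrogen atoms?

10

Walk through each heavy atom and fill implicit hydrogens from standard valence (C 4, N 3, O 2, S 2, halogen 1); for lowercase aromatic atoms, an aromatic c carries 1 H when it has two neighbours and 0 H with three, and aromatic n carries 0 H:
  atom 1: O, bond orders sum to 2 (valence 2) → 0 H
  atom 2: C, bond orders sum to 4 (valence 4) → 0 H
  atom 3: O, bond orders sum to 2 (valence 2) → 0 H
  atom 4: C, bond orders sum to 1 (valence 4) → 3 H
  atom 5: aromatic c, 3 neighbours → 0 H
  atom 6: aromatic c, 2 neighbours → 1 H
  atom 7: aromatic c, 2 neighbours → 1 H
  atom 8: aromatic c, 2 neighbours → 1 H
  atom 9: aromatic c, 2 neighbours → 1 H
  atom 10: aromatic c, 3 neighbours → 0 H
  atom 11: C, bond orders sum to 4 (valence 4) → 0 H
  atom 12: C, bond orders sum to 1 (valence 4) → 3 H
  atom 13: O, bond orders sum to 2 (valence 2) → 0 H
Total hydrogens: 10.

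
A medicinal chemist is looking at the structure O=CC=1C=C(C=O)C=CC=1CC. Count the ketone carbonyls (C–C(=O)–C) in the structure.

Scan the SMILES for the ketone motif — none present.
Groups that are present: 2 aldehyde.

0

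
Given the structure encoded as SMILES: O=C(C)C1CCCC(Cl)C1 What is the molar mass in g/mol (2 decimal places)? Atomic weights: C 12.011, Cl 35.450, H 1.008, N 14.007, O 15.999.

160.64 g/mol

First, the molecular formula is C8H13ClO (counting implicit H from valence).
  C: 8 × 12.011 = 96.088
  Cl: 1 × 35.450 = 35.450
  H: 13 × 1.008 = 13.104
  O: 1 × 15.999 = 15.999
Sum: 8×12.011 + 1×35.450 + 13×1.008 + 1×15.999 = 160.641 → 160.64 g/mol.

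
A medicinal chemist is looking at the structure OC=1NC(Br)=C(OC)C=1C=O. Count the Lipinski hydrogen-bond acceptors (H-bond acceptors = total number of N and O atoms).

N atoms: 1; O atoms: 3.
Lipinski HBA = 1 + 3 = 4.

4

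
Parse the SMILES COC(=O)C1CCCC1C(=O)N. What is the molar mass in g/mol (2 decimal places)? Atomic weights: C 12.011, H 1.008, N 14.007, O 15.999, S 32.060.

First, the molecular formula is C8H13NO3 (counting implicit H from valence).
  C: 8 × 12.011 = 96.088
  H: 13 × 1.008 = 13.104
  N: 1 × 14.007 = 14.007
  O: 3 × 15.999 = 47.997
Sum: 8×12.011 + 13×1.008 + 1×14.007 + 3×15.999 = 171.196 → 171.20 g/mol.

171.20 g/mol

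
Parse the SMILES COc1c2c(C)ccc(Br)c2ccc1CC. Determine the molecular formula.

C14H15BrO

Walk through each heavy atom and fill implicit hydrogens from standard valence (C 4, N 3, O 2, S 2, halogen 1); for lowercase aromatic atoms, an aromatic c carries 1 H when it has two neighbours and 0 H with three, and aromatic n carries 0 H:
  atom 1: C, bond orders sum to 1 (valence 4) → 3 H
  atom 2: O, bond orders sum to 2 (valence 2) → 0 H
  atom 3: aromatic c, 3 neighbours → 0 H
  atom 4: aromatic c, 3 neighbours → 0 H
  atom 5: aromatic c, 3 neighbours → 0 H
  atom 6: C, bond orders sum to 1 (valence 4) → 3 H
  atom 7: aromatic c, 2 neighbours → 1 H
  atom 8: aromatic c, 2 neighbours → 1 H
  atom 9: aromatic c, 3 neighbours → 0 H
  atom 10: Br (halogen, monovalent) → 0 H
  atom 11: aromatic c, 3 neighbours → 0 H
  atom 12: aromatic c, 2 neighbours → 1 H
  atom 13: aromatic c, 2 neighbours → 1 H
  atom 14: aromatic c, 3 neighbours → 0 H
  atom 15: C, bond orders sum to 2 (valence 4) → 2 H
  atom 16: C, bond orders sum to 1 (valence 4) → 3 H
Totals → C:14, H:15, Br:1, O:1.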